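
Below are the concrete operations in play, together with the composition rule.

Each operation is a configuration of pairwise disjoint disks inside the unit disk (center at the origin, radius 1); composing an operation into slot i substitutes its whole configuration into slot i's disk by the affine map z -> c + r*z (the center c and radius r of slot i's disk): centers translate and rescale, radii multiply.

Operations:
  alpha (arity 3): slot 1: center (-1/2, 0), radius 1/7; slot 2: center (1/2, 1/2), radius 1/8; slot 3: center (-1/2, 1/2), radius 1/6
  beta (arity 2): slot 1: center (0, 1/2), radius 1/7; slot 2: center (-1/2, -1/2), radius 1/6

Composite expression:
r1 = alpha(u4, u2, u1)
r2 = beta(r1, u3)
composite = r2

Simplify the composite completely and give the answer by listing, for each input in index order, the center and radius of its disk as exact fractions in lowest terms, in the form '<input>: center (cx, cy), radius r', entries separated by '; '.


u1: center (-1/14, 4/7), radius 1/42; u2: center (1/14, 4/7), radius 1/56; u3: center (-1/2, -1/2), radius 1/6; u4: center (-1/14, 1/2), radius 1/49

Each u-disk chains the slot maps above it in beta; radii multiply.
for u4, the 2-step affine chain lands on center (-1/14, 1/2), radius 1/49
for u2, the 2-step affine chain lands on center (1/14, 4/7), radius 1/56
for u1, the 2-step affine chain lands on center (-1/14, 4/7), radius 1/42
for u3, the 1-step affine chain lands on center (-1/2, -1/2), radius 1/6


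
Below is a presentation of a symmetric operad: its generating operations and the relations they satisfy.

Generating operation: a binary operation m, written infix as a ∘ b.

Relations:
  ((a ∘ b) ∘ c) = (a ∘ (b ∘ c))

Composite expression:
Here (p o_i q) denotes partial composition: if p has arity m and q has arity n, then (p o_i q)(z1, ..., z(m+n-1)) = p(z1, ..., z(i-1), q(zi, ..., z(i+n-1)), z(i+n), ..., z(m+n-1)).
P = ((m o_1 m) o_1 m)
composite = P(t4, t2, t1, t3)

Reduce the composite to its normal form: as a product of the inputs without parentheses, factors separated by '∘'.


t4 ∘ t2 ∘ t1 ∘ t3


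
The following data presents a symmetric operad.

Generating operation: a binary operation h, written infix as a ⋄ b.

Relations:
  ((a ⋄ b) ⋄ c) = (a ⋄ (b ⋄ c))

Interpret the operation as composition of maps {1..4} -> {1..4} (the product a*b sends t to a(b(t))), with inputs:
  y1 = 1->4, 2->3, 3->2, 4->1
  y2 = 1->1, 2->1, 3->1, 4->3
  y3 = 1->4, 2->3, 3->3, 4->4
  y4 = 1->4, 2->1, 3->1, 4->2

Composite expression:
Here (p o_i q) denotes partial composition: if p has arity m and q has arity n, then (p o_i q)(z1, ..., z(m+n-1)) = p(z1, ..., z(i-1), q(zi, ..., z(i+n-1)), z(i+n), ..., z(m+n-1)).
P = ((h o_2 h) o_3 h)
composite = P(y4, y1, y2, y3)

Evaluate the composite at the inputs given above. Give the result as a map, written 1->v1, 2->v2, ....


1->1, 2->2, 3->2, 4->1

(y2 ⋄ y3) = 1->3, 2->1, 3->1, 4->3
(y1 ⋄ (y2 ⋄ y3)) = 1->2, 2->4, 3->4, 4->2
(y4 ⋄ (y1 ⋄ (y2 ⋄ y3))) = 1->1, 2->2, 3->2, 4->1


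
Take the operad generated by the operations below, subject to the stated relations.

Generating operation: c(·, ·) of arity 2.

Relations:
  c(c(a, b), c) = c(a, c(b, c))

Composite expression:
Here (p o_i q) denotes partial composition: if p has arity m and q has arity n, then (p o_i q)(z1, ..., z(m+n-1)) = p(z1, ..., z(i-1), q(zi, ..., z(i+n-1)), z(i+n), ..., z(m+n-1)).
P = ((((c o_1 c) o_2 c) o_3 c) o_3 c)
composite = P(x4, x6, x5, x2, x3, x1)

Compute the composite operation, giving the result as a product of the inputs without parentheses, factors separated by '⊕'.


x4 ⊕ x6 ⊕ x5 ⊕ x2 ⊕ x3 ⊕ x1

Every regrouping of c is equal, so read the x-inputs in written order.
c(x5, x2) collapses to x5 ⊕ x2
c(c(x5, x2), x3) collapses to x5 ⊕ x2 ⊕ x3
c(x6, c(c(x5, x2), x3)) collapses to x6 ⊕ x5 ⊕ x2 ⊕ x3
c(x4, c(x6, c(c(x5, x2), x3))) collapses to x4 ⊕ x6 ⊕ x5 ⊕ x2 ⊕ x3
c(c(x4, c(x6, c(c(x5, x2), x3))), x1) collapses to x4 ⊕ x6 ⊕ x5 ⊕ x2 ⊕ x3 ⊕ x1


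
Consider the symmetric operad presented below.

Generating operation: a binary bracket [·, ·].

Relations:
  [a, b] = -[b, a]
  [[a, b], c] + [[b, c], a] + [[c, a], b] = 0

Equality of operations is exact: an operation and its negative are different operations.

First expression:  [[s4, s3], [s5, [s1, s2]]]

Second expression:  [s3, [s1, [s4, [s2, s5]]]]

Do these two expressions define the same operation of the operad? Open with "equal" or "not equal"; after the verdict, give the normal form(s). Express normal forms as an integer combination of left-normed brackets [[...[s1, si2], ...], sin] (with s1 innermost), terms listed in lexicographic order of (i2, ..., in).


Normal form of the first expression: -[[[[s1, s2], s5], s3], s4] + [[[[s1, s2], s5], s4], s3]
Normal form of the second expression: [[[[s1, s2], s5], s4], s3] - [[[[s1, s4], s2], s5], s3] + [[[[s1, s4], s5], s2], s3] - [[[[s1, s5], s2], s4], s3]
The forms do not match — not equal.

not equal; first: -[[[[s1, s2], s5], s3], s4] + [[[[s1, s2], s5], s4], s3]; second: [[[[s1, s2], s5], s4], s3] - [[[[s1, s4], s2], s5], s3] + [[[[s1, s4], s5], s2], s3] - [[[[s1, s5], s2], s4], s3]


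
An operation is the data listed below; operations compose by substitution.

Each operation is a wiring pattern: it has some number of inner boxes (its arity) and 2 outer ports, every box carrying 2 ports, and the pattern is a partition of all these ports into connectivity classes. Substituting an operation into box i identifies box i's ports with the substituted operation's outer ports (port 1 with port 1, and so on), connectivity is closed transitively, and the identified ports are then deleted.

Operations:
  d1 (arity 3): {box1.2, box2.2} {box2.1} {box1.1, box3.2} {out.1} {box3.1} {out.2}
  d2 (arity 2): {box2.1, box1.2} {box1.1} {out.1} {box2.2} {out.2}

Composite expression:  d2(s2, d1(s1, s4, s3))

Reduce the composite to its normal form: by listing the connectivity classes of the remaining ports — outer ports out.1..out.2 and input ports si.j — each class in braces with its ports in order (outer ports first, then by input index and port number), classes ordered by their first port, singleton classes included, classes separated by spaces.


{out.1} {out.2} {s1.1, s3.2} {s1.2, s4.2} {s2.1} {s2.2} {s3.1} {s4.1}

Substituting into d2 glues patterns; closure does the rest.
composing d1 on (s1, s4, s3), with out.j its own outer ports: {out.1} {out.2} {s1.1, s3.2} {s1.2, s4.2} {s3.1} {s4.1}
composing d2 on (s2, s1, s4, s3), with out.j its own outer ports: {out.1} {out.2} {s1.1, s3.2} {s1.2, s4.2} {s2.1} {s2.2} {s3.1} {s4.1}


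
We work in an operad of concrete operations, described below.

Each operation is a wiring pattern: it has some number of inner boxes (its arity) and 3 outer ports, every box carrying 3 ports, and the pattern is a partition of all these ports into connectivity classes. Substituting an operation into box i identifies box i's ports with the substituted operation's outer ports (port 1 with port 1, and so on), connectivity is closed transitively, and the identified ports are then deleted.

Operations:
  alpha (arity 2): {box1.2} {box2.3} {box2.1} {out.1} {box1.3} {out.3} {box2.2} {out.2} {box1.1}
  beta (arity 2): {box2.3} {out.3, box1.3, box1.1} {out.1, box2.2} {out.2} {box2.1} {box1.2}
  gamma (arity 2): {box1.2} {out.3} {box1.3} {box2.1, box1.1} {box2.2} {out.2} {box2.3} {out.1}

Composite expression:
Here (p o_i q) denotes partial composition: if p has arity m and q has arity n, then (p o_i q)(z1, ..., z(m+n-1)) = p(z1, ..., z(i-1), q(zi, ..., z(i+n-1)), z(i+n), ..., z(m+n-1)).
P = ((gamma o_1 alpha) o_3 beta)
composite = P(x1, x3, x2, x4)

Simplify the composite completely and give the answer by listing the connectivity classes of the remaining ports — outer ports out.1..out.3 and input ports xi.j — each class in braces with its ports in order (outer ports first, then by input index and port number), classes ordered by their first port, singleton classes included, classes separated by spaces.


Two ports join when wires chain via gamma-identified ports.
after alpha, the pattern on (x1, x3) reads {out.1} {out.2} {out.3} {x1.1} {x1.2} {x1.3} {x3.1} {x3.2} {x3.3} (out.j = its outer ports)
after beta, the pattern on (x2, x4) reads {out.1, x4.2} {out.2} {out.3, x2.1, x2.3} {x2.2} {x4.1} {x4.3} (out.j = its outer ports)
after gamma, the pattern on (x1, x3, x2, x4) reads {out.1} {out.2} {out.3} {x1.1} {x1.2} {x1.3} {x2.1, x2.3} {x2.2} {x3.1} {x3.2} {x3.3} {x4.1} {x4.2} {x4.3} (out.j = its outer ports)

{out.1} {out.2} {out.3} {x1.1} {x1.2} {x1.3} {x2.1, x2.3} {x2.2} {x3.1} {x3.2} {x3.3} {x4.1} {x4.2} {x4.3}


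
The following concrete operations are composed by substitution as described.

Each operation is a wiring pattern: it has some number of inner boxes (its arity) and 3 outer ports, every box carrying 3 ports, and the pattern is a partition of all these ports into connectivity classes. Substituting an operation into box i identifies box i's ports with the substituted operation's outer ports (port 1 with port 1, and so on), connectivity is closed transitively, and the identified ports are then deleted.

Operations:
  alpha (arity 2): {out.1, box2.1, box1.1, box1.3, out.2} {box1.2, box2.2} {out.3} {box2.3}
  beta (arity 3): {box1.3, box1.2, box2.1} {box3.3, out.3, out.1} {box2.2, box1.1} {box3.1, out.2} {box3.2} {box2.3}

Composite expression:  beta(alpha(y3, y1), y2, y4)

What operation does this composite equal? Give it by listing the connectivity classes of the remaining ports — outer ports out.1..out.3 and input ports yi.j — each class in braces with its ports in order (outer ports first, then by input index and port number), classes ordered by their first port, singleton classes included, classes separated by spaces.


After gluing at beta, chains via deleted ports link the y-ports.
after alpha, the pattern on (y3, y1) reads {out.1, out.2, y1.1, y3.1, y3.3} {out.3} {y1.2, y3.2} {y1.3} (out.j = its outer ports)
after beta, the pattern on (y3, y1, y2, y4) reads {out.1, out.3, y4.3} {out.2, y4.1} {y1.1, y2.1, y2.2, y3.1, y3.3} {y1.2, y3.2} {y1.3} {y2.3} {y4.2} (out.j = its outer ports)

{out.1, out.3, y4.3} {out.2, y4.1} {y1.1, y2.1, y2.2, y3.1, y3.3} {y1.2, y3.2} {y1.3} {y2.3} {y4.2}


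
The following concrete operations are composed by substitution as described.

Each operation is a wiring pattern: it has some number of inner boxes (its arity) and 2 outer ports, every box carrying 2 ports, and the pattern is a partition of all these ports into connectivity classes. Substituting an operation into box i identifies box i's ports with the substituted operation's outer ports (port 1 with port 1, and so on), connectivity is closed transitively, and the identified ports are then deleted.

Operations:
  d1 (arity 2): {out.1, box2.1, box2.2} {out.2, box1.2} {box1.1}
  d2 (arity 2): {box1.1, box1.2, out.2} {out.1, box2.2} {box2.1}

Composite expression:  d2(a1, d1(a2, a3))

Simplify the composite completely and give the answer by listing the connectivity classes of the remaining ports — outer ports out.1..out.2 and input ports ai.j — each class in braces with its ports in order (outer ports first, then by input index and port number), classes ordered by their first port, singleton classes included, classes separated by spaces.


{out.1, a2.2} {out.2, a1.1, a1.2} {a2.1} {a3.1, a3.2}

Two ports join when wires chain via d2-identified ports.
composing d1 on (a2, a3), with out.j its own outer ports: {out.1, a3.1, a3.2} {out.2, a2.2} {a2.1}
composing d2 on (a1, a2, a3), with out.j its own outer ports: {out.1, a2.2} {out.2, a1.1, a1.2} {a2.1} {a3.1, a3.2}


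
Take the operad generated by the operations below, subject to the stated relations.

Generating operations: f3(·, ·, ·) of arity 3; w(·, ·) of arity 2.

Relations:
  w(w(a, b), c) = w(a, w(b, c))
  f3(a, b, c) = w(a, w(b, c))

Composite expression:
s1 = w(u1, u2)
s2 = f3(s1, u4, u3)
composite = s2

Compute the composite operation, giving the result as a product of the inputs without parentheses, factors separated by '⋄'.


u1 ⋄ u2 ⋄ u4 ⋄ u3


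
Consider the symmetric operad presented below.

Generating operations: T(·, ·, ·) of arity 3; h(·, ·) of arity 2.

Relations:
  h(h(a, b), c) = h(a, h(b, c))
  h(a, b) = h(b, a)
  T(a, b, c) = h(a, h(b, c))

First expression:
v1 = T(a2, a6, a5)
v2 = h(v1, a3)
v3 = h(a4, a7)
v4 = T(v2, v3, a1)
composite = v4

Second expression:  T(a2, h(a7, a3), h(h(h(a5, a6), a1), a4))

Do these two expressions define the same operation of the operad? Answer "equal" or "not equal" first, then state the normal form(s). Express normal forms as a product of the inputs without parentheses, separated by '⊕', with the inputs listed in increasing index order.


equal; both compose to a1 ⊕ a2 ⊕ a3 ⊕ a4 ⊕ a5 ⊕ a6 ⊕ a7

In normal form, the first expression is a1 ⊕ a2 ⊕ a3 ⊕ a4 ⊕ a5 ⊕ a6 ⊕ a7
In normal form, the second expression is a1 ⊕ a2 ⊕ a3 ⊕ a4 ⊕ a5 ⊕ a6 ⊕ a7
Identical normal forms: equal.


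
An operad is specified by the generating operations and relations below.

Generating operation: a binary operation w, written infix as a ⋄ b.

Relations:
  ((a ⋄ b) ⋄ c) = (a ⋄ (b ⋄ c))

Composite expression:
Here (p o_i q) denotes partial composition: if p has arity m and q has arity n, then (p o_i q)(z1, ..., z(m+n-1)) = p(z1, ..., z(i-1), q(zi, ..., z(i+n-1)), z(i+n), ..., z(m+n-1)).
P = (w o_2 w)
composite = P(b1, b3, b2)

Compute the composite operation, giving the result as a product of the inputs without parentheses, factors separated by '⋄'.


b1 ⋄ b3 ⋄ b2


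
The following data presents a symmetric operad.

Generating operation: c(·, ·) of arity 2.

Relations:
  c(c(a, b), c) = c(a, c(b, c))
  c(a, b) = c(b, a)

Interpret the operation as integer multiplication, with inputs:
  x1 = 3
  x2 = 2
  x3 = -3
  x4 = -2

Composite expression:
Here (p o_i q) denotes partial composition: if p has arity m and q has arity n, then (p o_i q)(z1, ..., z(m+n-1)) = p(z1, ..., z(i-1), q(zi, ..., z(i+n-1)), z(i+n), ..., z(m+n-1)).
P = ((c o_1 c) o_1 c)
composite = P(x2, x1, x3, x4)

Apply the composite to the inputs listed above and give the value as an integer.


36

c(x2, x1) = 6
c(c(x2, x1), x3) = -18
c(c(c(x2, x1), x3), x4) = 36


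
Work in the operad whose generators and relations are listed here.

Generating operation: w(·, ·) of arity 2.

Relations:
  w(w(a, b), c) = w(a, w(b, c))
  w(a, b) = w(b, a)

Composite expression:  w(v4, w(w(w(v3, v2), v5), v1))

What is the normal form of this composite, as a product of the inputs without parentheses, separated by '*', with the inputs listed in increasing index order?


Both nesting and order wash out for w; what remains is which v's occur.
w(v3, v2) linearizes to v3 * v2
w(w(v3, v2), v5) linearizes to v3 * v2 * v5
w(w(w(v3, v2), v5), v1) linearizes to v3 * v2 * v5 * v1
w(v4, w(w(w(v3, v2), v5), v1)) linearizes to v4 * v3 * v2 * v5 * v1
sorting the factors by input index: v1 * v2 * v3 * v4 * v5

v1 * v2 * v3 * v4 * v5


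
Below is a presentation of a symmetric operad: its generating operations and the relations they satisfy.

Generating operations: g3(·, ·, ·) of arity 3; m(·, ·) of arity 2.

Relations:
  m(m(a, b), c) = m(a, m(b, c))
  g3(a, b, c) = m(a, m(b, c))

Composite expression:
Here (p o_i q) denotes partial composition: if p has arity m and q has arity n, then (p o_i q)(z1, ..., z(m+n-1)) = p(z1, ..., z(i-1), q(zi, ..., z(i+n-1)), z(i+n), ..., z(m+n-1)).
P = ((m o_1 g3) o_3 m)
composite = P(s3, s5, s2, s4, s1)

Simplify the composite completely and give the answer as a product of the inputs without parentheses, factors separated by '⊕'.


s3 ⊕ s5 ⊕ s2 ⊕ s4 ⊕ s1

Key point: m is associative — brackets drop, the s-order remains.
m(s2, s4) linearizes to s2 ⊕ s4
g3(s3, s5, m(s2, s4)) linearizes to s3 ⊕ s5 ⊕ s2 ⊕ s4
m(g3(s3, s5, m(s2, s4)), s1) linearizes to s3 ⊕ s5 ⊕ s2 ⊕ s4 ⊕ s1


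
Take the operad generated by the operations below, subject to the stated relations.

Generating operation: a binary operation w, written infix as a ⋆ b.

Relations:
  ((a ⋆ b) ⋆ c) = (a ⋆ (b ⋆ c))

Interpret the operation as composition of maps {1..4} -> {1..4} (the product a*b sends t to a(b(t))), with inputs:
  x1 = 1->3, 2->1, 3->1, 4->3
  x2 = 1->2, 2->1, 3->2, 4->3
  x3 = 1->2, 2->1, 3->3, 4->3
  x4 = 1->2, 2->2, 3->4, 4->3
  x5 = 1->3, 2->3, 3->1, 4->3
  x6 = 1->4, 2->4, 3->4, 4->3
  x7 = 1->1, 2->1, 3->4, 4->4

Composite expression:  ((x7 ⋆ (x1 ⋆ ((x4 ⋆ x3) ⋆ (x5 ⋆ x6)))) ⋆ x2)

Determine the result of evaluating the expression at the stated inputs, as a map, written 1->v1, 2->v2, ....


1->4, 2->4, 3->4, 4->4

(x4 ⋆ x3) = 1->2, 2->2, 3->4, 4->4
(x5 ⋆ x6) = 1->3, 2->3, 3->3, 4->1
((x4 ⋆ x3) ⋆ (x5 ⋆ x6)) = 1->4, 2->4, 3->4, 4->2
(x1 ⋆ ((x4 ⋆ x3) ⋆ (x5 ⋆ x6))) = 1->3, 2->3, 3->3, 4->1
(x7 ⋆ (x1 ⋆ ((x4 ⋆ x3) ⋆ (x5 ⋆ x6)))) = 1->4, 2->4, 3->4, 4->1
((x7 ⋆ (x1 ⋆ ((x4 ⋆ x3) ⋆ (x5 ⋆ x6)))) ⋆ x2) = 1->4, 2->4, 3->4, 4->4


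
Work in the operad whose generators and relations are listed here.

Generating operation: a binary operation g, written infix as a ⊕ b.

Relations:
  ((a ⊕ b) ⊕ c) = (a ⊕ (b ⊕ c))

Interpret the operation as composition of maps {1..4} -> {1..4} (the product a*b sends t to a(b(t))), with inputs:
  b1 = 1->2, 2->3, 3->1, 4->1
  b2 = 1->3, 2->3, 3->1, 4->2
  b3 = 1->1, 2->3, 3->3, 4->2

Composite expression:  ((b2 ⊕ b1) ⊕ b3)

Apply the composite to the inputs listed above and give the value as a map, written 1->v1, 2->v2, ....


1->3, 2->3, 3->3, 4->1

(b2 ⊕ b1) = 1->3, 2->1, 3->3, 4->3
((b2 ⊕ b1) ⊕ b3) = 1->3, 2->3, 3->3, 4->1


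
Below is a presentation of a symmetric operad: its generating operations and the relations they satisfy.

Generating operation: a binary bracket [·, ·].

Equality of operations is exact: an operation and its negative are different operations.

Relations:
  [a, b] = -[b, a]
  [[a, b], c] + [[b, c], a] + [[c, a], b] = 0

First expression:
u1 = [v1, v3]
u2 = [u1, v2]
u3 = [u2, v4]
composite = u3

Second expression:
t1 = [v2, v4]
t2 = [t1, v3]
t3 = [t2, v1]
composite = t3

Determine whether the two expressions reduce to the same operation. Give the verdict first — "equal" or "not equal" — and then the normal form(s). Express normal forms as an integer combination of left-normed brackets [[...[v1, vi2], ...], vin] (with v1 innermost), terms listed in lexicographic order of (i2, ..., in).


not equal — first [[[v1, v3], v2], v4], second -[[[v1, v2], v4], v3] + [[[v1, v3], v2], v4] - [[[v1, v3], v4], v2] + [[[v1, v4], v2], v3]


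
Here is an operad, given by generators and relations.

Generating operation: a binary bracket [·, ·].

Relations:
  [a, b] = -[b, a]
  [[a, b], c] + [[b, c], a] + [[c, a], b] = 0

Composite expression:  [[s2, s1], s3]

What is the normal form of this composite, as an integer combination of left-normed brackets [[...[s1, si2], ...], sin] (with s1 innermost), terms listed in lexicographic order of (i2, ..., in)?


-[[s1, s2], s3]

In the tensor algebra, words opening s1 carry the s1-anchored form.
Composite bracket: [[s2, s1], s3]
Applying ab - ba throughout gives 4 signed words (2^2 = 4).
Keep just the words that open with s1:
  sign of s1s2s3 is -1, so it contributes -[[s1, s2], s3]


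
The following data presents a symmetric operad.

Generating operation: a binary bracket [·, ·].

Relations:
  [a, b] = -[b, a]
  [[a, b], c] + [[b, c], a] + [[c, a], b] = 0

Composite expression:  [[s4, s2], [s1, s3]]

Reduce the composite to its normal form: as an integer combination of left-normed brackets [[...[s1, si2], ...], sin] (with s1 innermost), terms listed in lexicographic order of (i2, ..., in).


Left-normed coefficients sit on the s1-initial expansion words.
Composite bracket: [[s4, s2], [s1, s3]]
Each bracket splits as ab - ba, giving 8 signed words (2^3 = 8).
Only words starting with s1 matter:
  word s1s3s2s4 has sign +1, contributing +[[[s1, s3], s2], s4]
  word s1s3s4s2 has sign -1, contributing -[[[s1, s3], s4], s2]

[[[s1, s3], s2], s4] - [[[s1, s3], s4], s2]


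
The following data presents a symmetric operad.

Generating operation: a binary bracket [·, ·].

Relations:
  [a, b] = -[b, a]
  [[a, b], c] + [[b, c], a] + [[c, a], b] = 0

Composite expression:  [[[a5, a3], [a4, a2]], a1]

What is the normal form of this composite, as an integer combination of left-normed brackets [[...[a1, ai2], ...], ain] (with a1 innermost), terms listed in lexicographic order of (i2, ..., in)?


[[[[a1, a2], a4], a3], a5] - [[[[a1, a2], a4], a5], a3] - [[[[a1, a3], a5], a2], a4] + [[[[a1, a3], a5], a4], a2] - [[[[a1, a4], a2], a3], a5] + [[[[a1, a4], a2], a5], a3] + [[[[a1, a5], a3], a2], a4] - [[[[a1, a5], a3], a4], a2]

Expand each bracket as ab - ba; the a1-initial words give the coefficients.
Composite bracket: [[[a5, a3], [a4, a2]], a1]
Each bracket splits as ab - ba, giving 16 signed words (2^4 = 16).
Words beginning with a1 determine it all:
  from a1a2a4a3a5, sign +1: term +[[[[a1, a2], a4], a3], a5]
  from a1a2a4a5a3, sign -1: term -[[[[a1, a2], a4], a5], a3]
  from a1a3a5a2a4, sign -1: term -[[[[a1, a3], a5], a2], a4]
  from a1a3a5a4a2, sign +1: term +[[[[a1, a3], a5], a4], a2]
  from a1a4a2a3a5, sign -1: term -[[[[a1, a4], a2], a3], a5]
  from a1a4a2a5a3, sign +1: term +[[[[a1, a4], a2], a5], a3]
  from a1a5a3a2a4, sign +1: term +[[[[a1, a5], a3], a2], a4]
  from a1a5a3a4a2, sign -1: term -[[[[a1, a5], a3], a4], a2]


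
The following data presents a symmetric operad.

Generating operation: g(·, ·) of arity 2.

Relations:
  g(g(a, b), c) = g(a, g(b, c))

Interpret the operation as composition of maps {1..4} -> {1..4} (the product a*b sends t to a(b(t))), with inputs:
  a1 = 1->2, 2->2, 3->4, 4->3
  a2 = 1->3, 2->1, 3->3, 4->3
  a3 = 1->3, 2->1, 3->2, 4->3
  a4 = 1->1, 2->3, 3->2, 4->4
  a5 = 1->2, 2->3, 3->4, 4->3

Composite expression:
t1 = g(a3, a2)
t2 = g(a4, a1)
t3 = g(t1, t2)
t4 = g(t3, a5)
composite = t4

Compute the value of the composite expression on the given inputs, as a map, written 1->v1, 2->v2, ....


1->2, 2->2, 3->3, 4->2

g(a3, a2) = 1->2, 2->3, 3->2, 4->2
g(a4, a1) = 1->3, 2->3, 3->4, 4->2
g(g(a3, a2), g(a4, a1)) = 1->2, 2->2, 3->2, 4->3
g(g(g(a3, a2), g(a4, a1)), a5) = 1->2, 2->2, 3->3, 4->2


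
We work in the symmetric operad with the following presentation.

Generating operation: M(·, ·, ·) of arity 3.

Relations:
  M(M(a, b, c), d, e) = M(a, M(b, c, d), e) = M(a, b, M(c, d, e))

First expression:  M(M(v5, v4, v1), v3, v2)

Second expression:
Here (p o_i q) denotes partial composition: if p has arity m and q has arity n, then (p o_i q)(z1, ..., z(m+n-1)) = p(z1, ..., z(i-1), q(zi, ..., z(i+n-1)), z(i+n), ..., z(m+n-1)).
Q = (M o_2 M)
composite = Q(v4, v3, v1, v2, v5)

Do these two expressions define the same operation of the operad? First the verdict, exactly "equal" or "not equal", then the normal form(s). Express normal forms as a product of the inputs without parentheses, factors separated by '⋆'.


The first expression reduces to v5 ⋆ v4 ⋆ v1 ⋆ v3 ⋆ v2
The second expression reduces to v4 ⋆ v3 ⋆ v1 ⋆ v2 ⋆ v5
The normal forms differ: not equal.

not equal — first v5 ⋆ v4 ⋆ v1 ⋆ v3 ⋆ v2, second v4 ⋆ v3 ⋆ v1 ⋆ v2 ⋆ v5


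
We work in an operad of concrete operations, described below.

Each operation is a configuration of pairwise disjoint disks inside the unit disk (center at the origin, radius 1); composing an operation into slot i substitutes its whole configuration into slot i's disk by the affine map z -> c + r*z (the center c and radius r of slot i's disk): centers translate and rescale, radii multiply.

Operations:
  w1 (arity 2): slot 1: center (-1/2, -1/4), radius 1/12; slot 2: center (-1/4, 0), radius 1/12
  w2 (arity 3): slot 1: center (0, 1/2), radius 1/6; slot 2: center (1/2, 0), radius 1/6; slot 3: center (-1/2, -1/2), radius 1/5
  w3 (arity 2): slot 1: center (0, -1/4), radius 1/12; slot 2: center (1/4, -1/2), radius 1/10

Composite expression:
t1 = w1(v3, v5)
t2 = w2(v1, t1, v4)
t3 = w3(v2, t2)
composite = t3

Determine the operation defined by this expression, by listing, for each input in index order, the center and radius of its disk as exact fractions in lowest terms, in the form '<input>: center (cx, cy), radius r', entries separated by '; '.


v1: center (1/4, -9/20), radius 1/60; v2: center (0, -1/4), radius 1/12; v3: center (7/24, -121/240), radius 1/720; v4: center (1/5, -11/20), radius 1/50; v5: center (71/240, -1/2), radius 1/720

Each v-disk chains the slot maps above it in w3; radii multiply.
for v2, the 1-step affine chain lands on center (0, -1/4), radius 1/12
for v1, the 2-step affine chain lands on center (1/4, -9/20), radius 1/60
for v3, the 3-step affine chain lands on center (7/24, -121/240), radius 1/720
for v5, the 3-step affine chain lands on center (71/240, -1/2), radius 1/720
for v4, the 2-step affine chain lands on center (1/5, -11/20), radius 1/50


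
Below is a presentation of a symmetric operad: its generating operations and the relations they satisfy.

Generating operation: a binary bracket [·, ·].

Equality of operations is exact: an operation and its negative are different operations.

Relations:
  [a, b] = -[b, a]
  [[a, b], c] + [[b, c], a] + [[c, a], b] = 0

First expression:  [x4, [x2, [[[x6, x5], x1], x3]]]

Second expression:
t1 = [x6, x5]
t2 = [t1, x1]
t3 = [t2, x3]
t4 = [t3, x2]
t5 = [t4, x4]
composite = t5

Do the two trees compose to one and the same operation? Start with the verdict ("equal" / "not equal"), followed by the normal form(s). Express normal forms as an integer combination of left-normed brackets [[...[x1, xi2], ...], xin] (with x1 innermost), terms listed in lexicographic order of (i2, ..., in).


equal — both sides give [[[[[x1, x5], x6], x3], x2], x4] - [[[[[x1, x6], x5], x3], x2], x4]


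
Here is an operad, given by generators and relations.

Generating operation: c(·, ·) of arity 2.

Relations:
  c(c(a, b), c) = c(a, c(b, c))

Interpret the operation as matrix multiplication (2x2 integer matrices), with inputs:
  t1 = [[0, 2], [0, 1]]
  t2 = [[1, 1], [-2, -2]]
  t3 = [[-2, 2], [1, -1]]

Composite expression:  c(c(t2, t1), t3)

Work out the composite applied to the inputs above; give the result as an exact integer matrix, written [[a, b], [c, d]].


c(t2, t1) = [[0, 3], [0, -6]]
c(c(t2, t1), t3) = [[3, -3], [-6, 6]]

[[3, -3], [-6, 6]]


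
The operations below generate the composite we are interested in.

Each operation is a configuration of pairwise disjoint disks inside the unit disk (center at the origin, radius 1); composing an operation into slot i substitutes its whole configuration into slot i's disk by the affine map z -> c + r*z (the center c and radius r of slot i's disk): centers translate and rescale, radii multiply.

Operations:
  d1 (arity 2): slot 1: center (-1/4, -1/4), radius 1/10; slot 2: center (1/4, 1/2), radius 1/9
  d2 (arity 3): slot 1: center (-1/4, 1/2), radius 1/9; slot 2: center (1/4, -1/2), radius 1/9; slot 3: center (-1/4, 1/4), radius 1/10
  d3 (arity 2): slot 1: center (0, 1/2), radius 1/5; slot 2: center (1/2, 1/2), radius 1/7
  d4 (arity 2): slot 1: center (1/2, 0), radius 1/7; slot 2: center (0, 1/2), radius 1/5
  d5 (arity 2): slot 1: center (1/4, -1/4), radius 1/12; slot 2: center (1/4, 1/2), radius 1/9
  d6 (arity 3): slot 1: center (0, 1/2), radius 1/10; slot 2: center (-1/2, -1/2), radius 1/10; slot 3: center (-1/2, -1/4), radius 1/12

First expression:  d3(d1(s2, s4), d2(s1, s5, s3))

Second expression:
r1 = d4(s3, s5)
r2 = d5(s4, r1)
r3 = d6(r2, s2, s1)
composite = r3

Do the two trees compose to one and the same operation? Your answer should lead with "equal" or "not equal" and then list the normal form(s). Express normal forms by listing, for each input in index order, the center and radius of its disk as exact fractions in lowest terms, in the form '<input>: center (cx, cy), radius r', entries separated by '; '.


not equal; first: s1: center (13/28, 4/7), radius 1/63; s2: center (-1/20, 9/20), radius 1/50; s3: center (13/28, 15/28), radius 1/70; s4: center (1/20, 3/5), radius 1/45; s5: center (15/28, 3/7), radius 1/63; second: s1: center (-1/2, -1/4), radius 1/12; s2: center (-1/2, -1/2), radius 1/10; s3: center (11/360, 11/20), radius 1/630; s4: center (1/40, 19/40), radius 1/120; s5: center (1/40, 5/9), radius 1/450


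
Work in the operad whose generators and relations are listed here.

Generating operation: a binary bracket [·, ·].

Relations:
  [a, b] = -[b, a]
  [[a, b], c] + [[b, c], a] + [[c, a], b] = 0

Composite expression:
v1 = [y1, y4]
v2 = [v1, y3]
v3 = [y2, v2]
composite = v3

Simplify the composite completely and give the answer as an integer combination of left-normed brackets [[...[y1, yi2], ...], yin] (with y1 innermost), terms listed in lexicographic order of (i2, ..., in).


-[[[y1, y4], y3], y2]

Antisymmetry and Jacobi reduce to y1-anchored left-normed brackets.
Composite bracket: [y2, [[y1, y4], y3]]
Full expansion: 8 signed words from ab - ba (2^3 = 8).
Coefficients come from the y1-initial words:
  word y1y4y3y2 has sign -1, contributing -[[[y1, y4], y3], y2]


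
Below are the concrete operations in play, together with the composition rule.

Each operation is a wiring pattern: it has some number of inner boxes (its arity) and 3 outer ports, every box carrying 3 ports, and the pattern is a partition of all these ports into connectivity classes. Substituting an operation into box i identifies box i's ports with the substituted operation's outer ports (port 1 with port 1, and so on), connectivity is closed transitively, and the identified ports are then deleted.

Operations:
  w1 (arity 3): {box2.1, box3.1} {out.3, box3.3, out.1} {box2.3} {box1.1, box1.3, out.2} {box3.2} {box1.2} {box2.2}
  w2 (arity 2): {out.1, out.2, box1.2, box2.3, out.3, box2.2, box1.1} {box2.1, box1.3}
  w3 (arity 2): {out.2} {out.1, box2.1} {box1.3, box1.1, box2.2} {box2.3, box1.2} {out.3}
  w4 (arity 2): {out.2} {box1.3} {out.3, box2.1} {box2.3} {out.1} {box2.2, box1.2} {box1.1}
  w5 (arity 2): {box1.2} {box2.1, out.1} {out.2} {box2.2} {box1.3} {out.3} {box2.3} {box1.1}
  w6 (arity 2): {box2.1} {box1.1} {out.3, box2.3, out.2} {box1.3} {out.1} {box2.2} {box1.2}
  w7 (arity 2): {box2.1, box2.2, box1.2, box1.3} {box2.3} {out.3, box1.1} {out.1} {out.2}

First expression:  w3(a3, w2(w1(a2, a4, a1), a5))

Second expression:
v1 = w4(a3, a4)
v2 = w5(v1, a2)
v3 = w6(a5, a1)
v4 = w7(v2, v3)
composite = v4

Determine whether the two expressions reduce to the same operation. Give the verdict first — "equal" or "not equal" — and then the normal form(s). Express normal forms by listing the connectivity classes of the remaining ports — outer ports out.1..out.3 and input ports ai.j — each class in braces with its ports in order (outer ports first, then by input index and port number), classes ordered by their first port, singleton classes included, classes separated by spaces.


not equal: they reduce to {out.1, a1.3, a2.1, a2.3, a3.1, a3.2, a3.3, a5.1, a5.2, a5.3} {out.2} {out.3} {a1.1, a4.1} {a1.2} {a2.2} {a4.2} {a4.3} and {out.1} {out.2} {out.3, a2.1} {a1.1} {a1.2} {a1.3} {a2.2} {a2.3} {a3.1} {a3.2, a4.2} {a3.3} {a4.1} {a4.3} {a5.1} {a5.2} {a5.3}

In normal form, the first expression is {out.1, a1.3, a2.1, a2.3, a3.1, a3.2, a3.3, a5.1, a5.2, a5.3} {out.2} {out.3} {a1.1, a4.1} {a1.2} {a2.2} {a4.2} {a4.3}
In normal form, the second expression is {out.1} {out.2} {out.3, a2.1} {a1.1} {a1.2} {a1.3} {a2.2} {a2.3} {a3.1} {a3.2, a4.2} {a3.3} {a4.1} {a4.3} {a5.1} {a5.2} {a5.3}
The forms do not match — not equal.


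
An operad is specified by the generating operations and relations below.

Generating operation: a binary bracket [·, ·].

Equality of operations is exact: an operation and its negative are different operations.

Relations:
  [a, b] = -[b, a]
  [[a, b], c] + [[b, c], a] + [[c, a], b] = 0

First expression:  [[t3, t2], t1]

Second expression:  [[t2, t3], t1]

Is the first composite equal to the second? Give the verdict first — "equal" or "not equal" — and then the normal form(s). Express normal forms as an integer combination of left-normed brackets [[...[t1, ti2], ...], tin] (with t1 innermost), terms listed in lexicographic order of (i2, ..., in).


The first expression reduces to [[t1, t2], t3] - [[t1, t3], t2]
The second expression reduces to -[[t1, t2], t3] + [[t1, t3], t2]
The forms do not match — not equal.

not equal; first: [[t1, t2], t3] - [[t1, t3], t2]; second: -[[t1, t2], t3] + [[t1, t3], t2]


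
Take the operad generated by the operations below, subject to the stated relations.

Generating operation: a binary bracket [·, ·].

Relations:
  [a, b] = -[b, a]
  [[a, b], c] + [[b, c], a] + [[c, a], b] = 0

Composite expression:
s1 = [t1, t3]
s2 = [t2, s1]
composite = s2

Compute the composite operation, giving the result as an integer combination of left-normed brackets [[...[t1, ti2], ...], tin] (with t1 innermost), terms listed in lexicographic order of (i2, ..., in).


In the tensor algebra, words opening t1 carry the t1-anchored form.
Composite bracket: [t2, [t1, t3]]
Each bracket splits as ab - ba, giving 4 signed words (2^2 = 4).
Words beginning with t1 determine it all:
  t1t3t2 (sign -1) contributes -[[t1, t3], t2]

-[[t1, t3], t2]


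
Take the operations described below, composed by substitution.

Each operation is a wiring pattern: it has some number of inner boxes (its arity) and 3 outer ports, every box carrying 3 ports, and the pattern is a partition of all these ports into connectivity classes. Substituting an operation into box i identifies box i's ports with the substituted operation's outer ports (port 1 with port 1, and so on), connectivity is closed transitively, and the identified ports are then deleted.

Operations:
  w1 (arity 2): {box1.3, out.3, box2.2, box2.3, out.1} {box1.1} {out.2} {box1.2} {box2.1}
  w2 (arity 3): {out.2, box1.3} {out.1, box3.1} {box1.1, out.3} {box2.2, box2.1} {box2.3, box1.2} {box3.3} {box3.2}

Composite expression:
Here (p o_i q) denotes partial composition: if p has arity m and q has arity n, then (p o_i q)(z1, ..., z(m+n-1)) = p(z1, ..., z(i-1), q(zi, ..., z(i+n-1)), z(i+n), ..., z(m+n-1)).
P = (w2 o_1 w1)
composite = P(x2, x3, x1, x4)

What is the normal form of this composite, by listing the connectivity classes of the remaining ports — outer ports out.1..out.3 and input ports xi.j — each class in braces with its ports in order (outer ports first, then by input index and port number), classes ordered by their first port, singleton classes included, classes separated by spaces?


{out.1, x4.1} {out.2, out.3, x2.3, x3.2, x3.3} {x1.1, x1.2} {x1.3} {x2.1} {x2.2} {x3.1} {x4.2} {x4.3}


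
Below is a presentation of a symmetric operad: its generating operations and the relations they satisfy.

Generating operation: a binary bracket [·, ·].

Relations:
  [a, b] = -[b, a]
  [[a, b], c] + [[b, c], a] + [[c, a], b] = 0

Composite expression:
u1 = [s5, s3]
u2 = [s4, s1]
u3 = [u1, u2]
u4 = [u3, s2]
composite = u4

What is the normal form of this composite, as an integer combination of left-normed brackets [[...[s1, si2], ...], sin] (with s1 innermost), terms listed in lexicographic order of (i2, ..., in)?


Antisymmetry and Jacobi reduce to s1-anchored left-normed brackets.
Composite bracket: [[[s5, s3], [s4, s1]], s2]
Full expansion: 16 signed words from ab - ba (2^4 = 16).
The s1-initial words carry the normal form:
  word s1s4s3s5s2 has sign -1, contributing -[[[[s1, s4], s3], s5], s2]
  word s1s4s5s3s2 has sign +1, contributing +[[[[s1, s4], s5], s3], s2]

-[[[[s1, s4], s3], s5], s2] + [[[[s1, s4], s5], s3], s2]


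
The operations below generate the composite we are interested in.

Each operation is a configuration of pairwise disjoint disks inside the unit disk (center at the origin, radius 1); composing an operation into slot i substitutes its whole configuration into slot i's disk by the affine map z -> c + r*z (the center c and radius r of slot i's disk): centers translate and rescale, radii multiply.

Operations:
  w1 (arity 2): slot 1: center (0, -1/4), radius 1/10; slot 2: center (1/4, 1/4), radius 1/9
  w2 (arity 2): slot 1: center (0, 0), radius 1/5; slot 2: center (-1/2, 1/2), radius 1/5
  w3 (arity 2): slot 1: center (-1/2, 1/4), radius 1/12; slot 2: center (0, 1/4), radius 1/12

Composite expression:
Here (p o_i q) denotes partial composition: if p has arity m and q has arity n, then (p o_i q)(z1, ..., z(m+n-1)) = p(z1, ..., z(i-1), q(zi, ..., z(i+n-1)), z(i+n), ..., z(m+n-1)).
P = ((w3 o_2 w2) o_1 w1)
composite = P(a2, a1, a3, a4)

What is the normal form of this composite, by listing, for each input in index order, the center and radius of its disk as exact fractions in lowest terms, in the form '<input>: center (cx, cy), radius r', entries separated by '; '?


a1: center (-23/48, 13/48), radius 1/108; a2: center (-1/2, 11/48), radius 1/120; a3: center (0, 1/4), radius 1/60; a4: center (-1/24, 7/24), radius 1/60

Below w3, radii multiply path by path; the a-disk centers shift.
for a2, the 2-step affine chain lands on center (-1/2, 11/48), radius 1/120
for a1, the 2-step affine chain lands on center (-23/48, 13/48), radius 1/108
for a3, the 2-step affine chain lands on center (0, 1/4), radius 1/60
for a4, the 2-step affine chain lands on center (-1/24, 7/24), radius 1/60


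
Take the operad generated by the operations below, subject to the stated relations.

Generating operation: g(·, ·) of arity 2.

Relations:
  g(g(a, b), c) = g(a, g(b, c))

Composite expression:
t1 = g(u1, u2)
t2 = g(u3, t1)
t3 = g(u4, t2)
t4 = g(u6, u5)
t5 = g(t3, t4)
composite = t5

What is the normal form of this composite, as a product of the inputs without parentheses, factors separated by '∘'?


u4 ∘ u3 ∘ u1 ∘ u2 ∘ u6 ∘ u5

All parenthesizations of g agree; list the u-inputs left to right.
g(u1, u2) reduces to u1 ∘ u2
g(u3, g(u1, u2)) reduces to u3 ∘ u1 ∘ u2
g(u4, g(u3, g(u1, u2))) reduces to u4 ∘ u3 ∘ u1 ∘ u2
g(u6, u5) reduces to u6 ∘ u5
g(g(u4, g(u3, g(u1, u2))), g(u6, u5)) reduces to u4 ∘ u3 ∘ u1 ∘ u2 ∘ u6 ∘ u5


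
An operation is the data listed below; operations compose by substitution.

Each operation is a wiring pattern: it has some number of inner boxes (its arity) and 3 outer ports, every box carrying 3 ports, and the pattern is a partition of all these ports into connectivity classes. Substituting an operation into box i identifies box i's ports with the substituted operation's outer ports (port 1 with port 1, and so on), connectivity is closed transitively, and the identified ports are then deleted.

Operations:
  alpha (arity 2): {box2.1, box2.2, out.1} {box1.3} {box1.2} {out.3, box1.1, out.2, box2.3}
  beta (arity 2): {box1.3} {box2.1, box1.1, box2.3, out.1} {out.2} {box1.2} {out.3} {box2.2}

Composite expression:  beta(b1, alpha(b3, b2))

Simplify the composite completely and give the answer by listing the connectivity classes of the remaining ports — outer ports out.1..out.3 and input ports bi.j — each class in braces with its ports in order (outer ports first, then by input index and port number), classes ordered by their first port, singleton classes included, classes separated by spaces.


{out.1, b1.1, b2.1, b2.2, b2.3, b3.1} {out.2} {out.3} {b1.2} {b1.3} {b3.2} {b3.3}

After gluing at beta, chains via deleted ports link the b-ports.
composing alpha on (b3, b2), with out.j its own outer ports: {out.1, b2.1, b2.2} {out.2, out.3, b2.3, b3.1} {b3.2} {b3.3}
composing beta on (b1, b3, b2), with out.j its own outer ports: {out.1, b1.1, b2.1, b2.2, b2.3, b3.1} {out.2} {out.3} {b1.2} {b1.3} {b3.2} {b3.3}


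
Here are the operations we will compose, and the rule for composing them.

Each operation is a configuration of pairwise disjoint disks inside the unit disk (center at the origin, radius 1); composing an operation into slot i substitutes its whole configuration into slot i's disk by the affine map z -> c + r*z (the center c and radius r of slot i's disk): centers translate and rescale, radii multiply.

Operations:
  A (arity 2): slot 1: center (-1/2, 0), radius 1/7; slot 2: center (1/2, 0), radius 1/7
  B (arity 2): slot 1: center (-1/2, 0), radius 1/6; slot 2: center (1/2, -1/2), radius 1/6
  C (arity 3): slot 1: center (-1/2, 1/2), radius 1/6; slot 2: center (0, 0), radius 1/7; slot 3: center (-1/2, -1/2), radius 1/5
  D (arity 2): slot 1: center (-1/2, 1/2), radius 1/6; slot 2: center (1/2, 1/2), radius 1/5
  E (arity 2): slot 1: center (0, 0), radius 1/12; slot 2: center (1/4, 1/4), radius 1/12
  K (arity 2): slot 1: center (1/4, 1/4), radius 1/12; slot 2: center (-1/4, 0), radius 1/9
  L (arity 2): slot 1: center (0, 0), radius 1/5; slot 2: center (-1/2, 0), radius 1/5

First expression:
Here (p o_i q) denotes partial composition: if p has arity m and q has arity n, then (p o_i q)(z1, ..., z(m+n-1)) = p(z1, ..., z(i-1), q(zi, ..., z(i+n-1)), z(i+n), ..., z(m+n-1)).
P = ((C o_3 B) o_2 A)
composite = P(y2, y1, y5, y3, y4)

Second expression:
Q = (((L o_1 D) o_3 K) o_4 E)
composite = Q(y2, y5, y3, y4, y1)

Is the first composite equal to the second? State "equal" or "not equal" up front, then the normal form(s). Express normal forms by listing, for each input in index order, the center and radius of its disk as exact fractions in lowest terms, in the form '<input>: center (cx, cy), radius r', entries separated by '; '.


In normal form, the first expression is y1: center (-1/14, 0), radius 1/49; y2: center (-1/2, 1/2), radius 1/6; y3: center (-3/5, -1/2), radius 1/30; y4: center (-2/5, -3/5), radius 1/30; y5: center (1/14, 0), radius 1/49
In normal form, the second expression is y1: center (-49/90, 1/180), radius 1/540; y2: center (-1/10, 1/10), radius 1/30; y3: center (-9/20, 1/20), radius 1/60; y4: center (-11/20, 0), radius 1/540; y5: center (1/10, 1/10), radius 1/25
No match — not equal.

not equal — first y1: center (-1/14, 0), radius 1/49; y2: center (-1/2, 1/2), radius 1/6; y3: center (-3/5, -1/2), radius 1/30; y4: center (-2/5, -3/5), radius 1/30; y5: center (1/14, 0), radius 1/49, second y1: center (-49/90, 1/180), radius 1/540; y2: center (-1/10, 1/10), radius 1/30; y3: center (-9/20, 1/20), radius 1/60; y4: center (-11/20, 0), radius 1/540; y5: center (1/10, 1/10), radius 1/25
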